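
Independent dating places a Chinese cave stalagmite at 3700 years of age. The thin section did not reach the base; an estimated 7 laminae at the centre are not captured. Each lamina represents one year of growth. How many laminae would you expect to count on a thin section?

3693 laminae

Expected laminae over 3700 years: 3700.
3700 − 7 missed = 3693 laminae expected in the prepared section.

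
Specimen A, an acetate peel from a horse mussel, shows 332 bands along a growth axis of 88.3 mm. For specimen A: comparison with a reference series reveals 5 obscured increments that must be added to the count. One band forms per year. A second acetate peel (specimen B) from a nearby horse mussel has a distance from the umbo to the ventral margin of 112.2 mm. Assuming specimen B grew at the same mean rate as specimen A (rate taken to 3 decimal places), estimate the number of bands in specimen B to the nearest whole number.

428 bands

Specimen A: true band count = 332 + 5 = 337.
A: 88.3 mm over 337 years gives 88.3 / 337 ≈ 0.262 mm per year.
Specimen B: 112.2 mm / 0.262 mm per year = 428.24 years ≈ 428 bands.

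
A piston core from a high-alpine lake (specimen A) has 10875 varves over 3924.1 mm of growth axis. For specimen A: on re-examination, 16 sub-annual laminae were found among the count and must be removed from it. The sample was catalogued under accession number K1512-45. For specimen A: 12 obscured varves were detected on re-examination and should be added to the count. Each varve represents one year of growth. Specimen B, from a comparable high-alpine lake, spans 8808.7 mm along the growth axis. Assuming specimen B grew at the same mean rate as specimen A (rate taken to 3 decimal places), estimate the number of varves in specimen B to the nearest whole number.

24401 varves

Specimen A: true varve count = 10875 − 16 + 12 = 10871.
A: 3924.1 mm over 10871 years gives 3924.1 / 10871 ≈ 0.361 mm/year.
B spans 8808.7 / 0.361 = 24400.83 years ≈ 24401 varves.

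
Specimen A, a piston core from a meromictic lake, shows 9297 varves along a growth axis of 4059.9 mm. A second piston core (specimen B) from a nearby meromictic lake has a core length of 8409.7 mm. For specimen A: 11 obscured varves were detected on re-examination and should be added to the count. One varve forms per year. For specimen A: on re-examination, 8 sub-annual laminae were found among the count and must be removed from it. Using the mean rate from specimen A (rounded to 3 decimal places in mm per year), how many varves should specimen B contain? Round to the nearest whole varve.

19244 varves

Specimen A: true varve count = 9297 − 8 + 11 = 9300.
A: 4059.9 mm over 9300 years gives 4059.9 / 9300 ≈ 0.437 mm per year.
Specimen B: 8409.7 mm / 0.437 mm per year = 19244.16 years ≈ 19244 varves.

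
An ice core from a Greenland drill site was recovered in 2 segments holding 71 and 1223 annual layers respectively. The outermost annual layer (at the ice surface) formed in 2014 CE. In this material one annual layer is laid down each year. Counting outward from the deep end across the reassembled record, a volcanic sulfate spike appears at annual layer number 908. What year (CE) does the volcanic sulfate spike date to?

1628 CE

Total annual layers = 71 + 1223 = 1294.
The volcanic sulfate spike sits at annual layer 908 from the deep end, so 1294 − 908 = 386 annual layers formed after it.
The annual layer at the ice surface is 2014 CE, so the volcanic sulfate spike dates to 2014 − 386 = 1628 CE.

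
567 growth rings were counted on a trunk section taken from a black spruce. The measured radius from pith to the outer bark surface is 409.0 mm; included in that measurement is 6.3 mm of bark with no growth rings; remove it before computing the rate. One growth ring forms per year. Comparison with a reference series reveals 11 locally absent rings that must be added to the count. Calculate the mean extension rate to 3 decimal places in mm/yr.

0.697 mm/yr

Adjusted count: 567 + 11 = 578 growth rings.
Removing the 6.3 mm offcut leaves 409.0 − 6.3 = 402.7 mm.
Mean rate = 402.7 mm / 578 years ≈ 0.697 mm/yr.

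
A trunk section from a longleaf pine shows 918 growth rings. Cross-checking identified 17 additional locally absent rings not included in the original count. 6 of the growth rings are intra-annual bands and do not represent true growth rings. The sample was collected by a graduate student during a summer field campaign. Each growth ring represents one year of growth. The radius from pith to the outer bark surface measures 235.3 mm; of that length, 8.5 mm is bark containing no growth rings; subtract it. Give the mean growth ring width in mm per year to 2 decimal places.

0.24 mm per year

After corrections the count is 918 − 6 + 17 = 929 growth rings.
Removing the 8.5 mm offcut leaves 235.3 − 8.5 = 226.8 mm.
Mean rate = 226.8 mm / 929 years ≈ 0.24 mm per year.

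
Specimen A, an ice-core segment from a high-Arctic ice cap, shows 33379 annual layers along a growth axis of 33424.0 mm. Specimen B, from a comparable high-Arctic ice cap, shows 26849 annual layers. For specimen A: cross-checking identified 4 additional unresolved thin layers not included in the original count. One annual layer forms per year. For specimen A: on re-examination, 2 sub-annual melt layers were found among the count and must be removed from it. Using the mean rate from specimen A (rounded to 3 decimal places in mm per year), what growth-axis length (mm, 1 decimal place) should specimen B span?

Specimen A: after corrections the count is 33379 − 2 + 4 = 33381 annual layers.
A: 33424.0 mm over 33381 years gives 33424.0 / 33381 ≈ 1.001 mm per year.
Length of B = 1.001 × 26849 = 26875.8 mm.

26875.8 mm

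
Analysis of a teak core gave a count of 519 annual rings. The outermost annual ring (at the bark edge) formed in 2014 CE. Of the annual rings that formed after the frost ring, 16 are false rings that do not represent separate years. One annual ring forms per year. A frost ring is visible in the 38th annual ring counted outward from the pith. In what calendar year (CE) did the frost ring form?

The frost ring sits at annual ring 38 from the pith, so 519 − 38 = 481 annual rings formed after it.
Excluding 16 false annual rings: 481 − 16 = 465.
2014 − 465 = 1549 CE.

1549 CE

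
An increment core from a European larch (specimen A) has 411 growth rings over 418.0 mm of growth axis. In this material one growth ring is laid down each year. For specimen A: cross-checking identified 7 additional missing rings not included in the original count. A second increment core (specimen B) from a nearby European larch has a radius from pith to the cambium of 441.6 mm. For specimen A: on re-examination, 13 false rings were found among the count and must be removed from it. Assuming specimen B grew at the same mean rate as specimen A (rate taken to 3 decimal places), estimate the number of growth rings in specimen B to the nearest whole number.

Specimen A: after corrections the count is 411 − 13 + 7 = 405 growth rings.
A: Mean rate = 418.0 mm / 405 years ≈ 1.032 mm per year.
Specimen B: 441.6 mm / 1.032 mm per year = 427.91 years ≈ 428 growth rings.

428 growth rings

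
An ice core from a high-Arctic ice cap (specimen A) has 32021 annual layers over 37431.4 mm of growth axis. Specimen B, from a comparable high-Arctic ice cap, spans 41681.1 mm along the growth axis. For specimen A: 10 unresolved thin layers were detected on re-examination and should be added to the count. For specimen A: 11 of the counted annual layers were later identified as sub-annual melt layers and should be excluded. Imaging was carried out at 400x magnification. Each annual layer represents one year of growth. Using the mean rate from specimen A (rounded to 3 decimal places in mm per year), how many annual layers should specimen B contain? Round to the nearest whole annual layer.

35655 annual layers

Specimen A: true annual layer count = 32021 − 11 + 10 = 32020.
A: Extension rate ≈ 37431.4 / 32020 = 1.169 mm per year.
For B, 41681.1 / 1.169 = 35655.35 years ≈ 35655 annual layers.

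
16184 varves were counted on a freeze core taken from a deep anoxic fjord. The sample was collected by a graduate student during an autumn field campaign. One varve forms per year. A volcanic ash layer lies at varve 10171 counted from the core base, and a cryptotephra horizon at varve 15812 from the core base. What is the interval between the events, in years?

5641 years

15812 − 10171 = 5641 varves lie between the two events.
One varve per year makes the interval 5641 years.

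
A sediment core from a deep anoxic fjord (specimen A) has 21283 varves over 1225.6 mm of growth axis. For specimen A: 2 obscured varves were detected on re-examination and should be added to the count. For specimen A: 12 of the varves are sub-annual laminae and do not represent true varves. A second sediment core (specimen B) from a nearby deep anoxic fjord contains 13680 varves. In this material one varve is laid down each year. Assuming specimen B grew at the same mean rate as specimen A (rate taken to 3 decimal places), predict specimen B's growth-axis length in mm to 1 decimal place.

Specimen A: after corrections the count is 21283 − 12 + 2 = 21273 varves.
A: Mean rate = 1225.6 mm / 21273 years ≈ 0.058 mm per year.
Length of B = 0.058 × 13680 = 793.4 mm.

793.4 mm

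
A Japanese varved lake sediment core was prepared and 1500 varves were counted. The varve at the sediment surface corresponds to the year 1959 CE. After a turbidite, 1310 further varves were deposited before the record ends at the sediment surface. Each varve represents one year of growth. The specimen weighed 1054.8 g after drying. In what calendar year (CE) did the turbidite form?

649 CE

1310 varves formed after the turbidite.
Counting back 1310 years from 1959 CE places the turbidite in 1959 − 1310 = 649 CE.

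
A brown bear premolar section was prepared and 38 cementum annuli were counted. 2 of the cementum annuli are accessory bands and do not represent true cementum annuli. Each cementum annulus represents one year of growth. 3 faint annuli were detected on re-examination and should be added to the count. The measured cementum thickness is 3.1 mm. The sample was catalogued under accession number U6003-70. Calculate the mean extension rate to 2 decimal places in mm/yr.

0.08 mm/yr

Correcting the raw count gives 38 − 2 + 3 = 39 true cementum annuli.
Extension rate ≈ 3.1 / 39 = 0.08 mm/yr.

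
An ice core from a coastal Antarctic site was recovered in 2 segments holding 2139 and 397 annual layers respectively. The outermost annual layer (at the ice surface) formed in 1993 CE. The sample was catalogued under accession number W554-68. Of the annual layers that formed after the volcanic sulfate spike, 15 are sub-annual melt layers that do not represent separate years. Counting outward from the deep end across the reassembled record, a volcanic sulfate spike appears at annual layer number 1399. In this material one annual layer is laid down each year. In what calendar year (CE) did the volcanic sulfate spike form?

871 CE

Total annual layers = 2139 + 397 = 2536.
Between annual layer 1399 and the ice surface there are 2536 − 1399 = 1137 annual layers.
Removing the 15 false annual layers leaves 1137 − 15 = 1122 true annual layers beyond the volcanic sulfate spike.
The annual layer at the ice surface is 1993 CE, so the volcanic sulfate spike dates to 1993 − 1122 = 871 CE.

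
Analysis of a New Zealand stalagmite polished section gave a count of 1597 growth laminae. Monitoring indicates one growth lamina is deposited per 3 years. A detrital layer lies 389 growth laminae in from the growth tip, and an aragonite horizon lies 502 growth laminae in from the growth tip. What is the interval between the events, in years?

502 − 389 = 113 growth laminae lie between the two events.
113 growth laminae at 3 years each span 113 × 3 = 339 years.

339 yr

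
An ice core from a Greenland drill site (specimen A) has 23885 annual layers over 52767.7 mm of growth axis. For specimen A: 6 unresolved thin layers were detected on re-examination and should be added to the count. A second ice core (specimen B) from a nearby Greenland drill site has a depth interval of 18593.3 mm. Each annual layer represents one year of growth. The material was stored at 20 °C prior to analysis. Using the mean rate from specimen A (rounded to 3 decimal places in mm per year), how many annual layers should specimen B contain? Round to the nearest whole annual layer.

Specimen A: after corrections the count is 23885 + 6 = 23891 annual layers.
A: Mean rate = 52767.7 mm / 23891 years ≈ 2.209 mm per year.
Specimen B: 18593.3 mm / 2.209 mm per year = 8417.07 years ≈ 8417 annual layers.

8417 annual layers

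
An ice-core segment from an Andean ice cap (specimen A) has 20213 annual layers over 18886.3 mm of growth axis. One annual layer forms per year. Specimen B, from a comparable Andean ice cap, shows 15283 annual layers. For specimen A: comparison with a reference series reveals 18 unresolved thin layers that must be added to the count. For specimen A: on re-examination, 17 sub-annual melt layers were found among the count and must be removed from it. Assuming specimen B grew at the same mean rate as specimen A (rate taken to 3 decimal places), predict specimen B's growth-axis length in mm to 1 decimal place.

Specimen A: adjusted count: 20213 − 17 + 18 = 20214 annual layers.
A: Extension rate ≈ 18886.3 / 20214 = 0.934 mm per year.
B's length ≈ 0.934 × 15283 = 14274.3 mm.

14274.3 mm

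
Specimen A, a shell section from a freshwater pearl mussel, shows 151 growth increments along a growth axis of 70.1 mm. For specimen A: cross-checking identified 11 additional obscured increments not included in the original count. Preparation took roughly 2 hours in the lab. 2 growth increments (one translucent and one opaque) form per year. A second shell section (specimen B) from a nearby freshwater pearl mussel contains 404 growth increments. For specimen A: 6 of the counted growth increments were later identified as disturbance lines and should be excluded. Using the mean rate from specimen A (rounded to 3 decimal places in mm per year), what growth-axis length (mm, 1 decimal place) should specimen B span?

181.6 mm

Specimen A: after corrections the count is 151 − 6 + 11 = 156 growth increments.
Specimen A: with 2 growth increments per year, 156 / 2 = 78 years.
A: Extension rate ≈ 70.1 / 78 = 0.899 mm per year.
Specimen B: with 2 growth increments per year, 404 / 2 = 202 years. Length of B = 0.899 × 202 = 181.6 mm.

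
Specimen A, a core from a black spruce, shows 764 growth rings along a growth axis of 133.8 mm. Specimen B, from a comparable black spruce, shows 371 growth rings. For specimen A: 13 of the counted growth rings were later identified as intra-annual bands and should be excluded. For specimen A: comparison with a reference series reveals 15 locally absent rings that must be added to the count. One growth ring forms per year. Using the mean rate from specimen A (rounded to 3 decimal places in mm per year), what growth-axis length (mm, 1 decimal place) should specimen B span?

64.9 mm

Specimen A: adjusted count: 764 − 13 + 15 = 766 growth rings.
A: 133.8 mm over 766 years gives 133.8 / 766 ≈ 0.175 mm per year.
B's length ≈ 0.175 × 371 = 64.9 mm.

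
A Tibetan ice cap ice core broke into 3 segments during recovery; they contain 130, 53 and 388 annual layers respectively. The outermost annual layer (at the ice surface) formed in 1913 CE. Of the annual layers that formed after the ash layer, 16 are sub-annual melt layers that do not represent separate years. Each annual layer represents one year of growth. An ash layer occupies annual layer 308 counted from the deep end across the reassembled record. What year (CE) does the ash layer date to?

1666 CE

Total annual layers = 130 + 53 + 388 = 571.
Between annual layer 308 and the ice surface there are 571 − 308 = 263 annual layers.
Removing the 16 false annual layers leaves 263 − 16 = 247 true annual layers beyond the ash layer.
Counting back 247 years from 1913 CE places the ash layer in 1913 − 247 = 1666 CE.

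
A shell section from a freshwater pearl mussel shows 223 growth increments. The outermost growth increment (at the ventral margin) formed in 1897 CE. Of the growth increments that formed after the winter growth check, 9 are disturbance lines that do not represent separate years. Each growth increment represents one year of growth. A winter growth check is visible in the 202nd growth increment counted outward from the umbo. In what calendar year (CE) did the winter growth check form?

1885 CE

223 − 202 = 21 growth increments lie beyond the winter growth check toward the ventral margin.
Removing the 9 false growth increments leaves 21 − 9 = 12 true growth increments beyond the winter growth check.
Counting back 12 years from 1897 CE places the winter growth check in 1897 − 12 = 1885 CE.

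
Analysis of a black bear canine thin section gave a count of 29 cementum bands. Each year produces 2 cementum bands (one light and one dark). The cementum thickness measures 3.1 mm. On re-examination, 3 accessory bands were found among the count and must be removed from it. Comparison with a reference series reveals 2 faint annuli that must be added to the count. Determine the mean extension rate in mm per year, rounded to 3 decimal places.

Correcting the raw count gives 29 − 3 + 2 = 28 true cementum bands.
Dividing by 2 cementum bands per year: 28 / 2 = 14 years.
3.1 mm over 14 years gives 3.1 / 14 ≈ 0.221 mm per year.

0.221 mm per year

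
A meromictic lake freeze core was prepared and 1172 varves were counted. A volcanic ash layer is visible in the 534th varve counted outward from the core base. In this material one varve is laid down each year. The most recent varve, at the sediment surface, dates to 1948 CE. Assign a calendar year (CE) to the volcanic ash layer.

The volcanic ash layer sits at varve 534 from the core base, so 1172 − 534 = 638 varves formed after it.
Counting back 638 years from 1948 CE places the volcanic ash layer in 1948 − 638 = 1310 CE.

1310 CE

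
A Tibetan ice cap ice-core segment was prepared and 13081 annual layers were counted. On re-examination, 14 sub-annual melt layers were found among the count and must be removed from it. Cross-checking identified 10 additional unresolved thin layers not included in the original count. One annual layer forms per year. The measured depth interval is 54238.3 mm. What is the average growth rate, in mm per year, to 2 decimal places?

True annual layer count = 13081 − 14 + 10 = 13077.
Mean rate = 54238.3 mm / 13077 years ≈ 4.15 mm per year.

4.15 mm per year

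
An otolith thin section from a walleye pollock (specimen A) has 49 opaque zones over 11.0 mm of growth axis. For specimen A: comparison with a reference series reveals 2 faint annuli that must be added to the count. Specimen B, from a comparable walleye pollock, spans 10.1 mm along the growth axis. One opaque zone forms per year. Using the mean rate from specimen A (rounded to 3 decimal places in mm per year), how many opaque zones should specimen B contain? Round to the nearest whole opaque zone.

Specimen A: after corrections the count is 49 + 2 = 51 opaque zones.
A: 11.0 mm over 51 years gives 11.0 / 51 ≈ 0.216 mm per year.
For B, 10.1 / 0.216 = 46.76 years ≈ 47 opaque zones.

47 opaque zones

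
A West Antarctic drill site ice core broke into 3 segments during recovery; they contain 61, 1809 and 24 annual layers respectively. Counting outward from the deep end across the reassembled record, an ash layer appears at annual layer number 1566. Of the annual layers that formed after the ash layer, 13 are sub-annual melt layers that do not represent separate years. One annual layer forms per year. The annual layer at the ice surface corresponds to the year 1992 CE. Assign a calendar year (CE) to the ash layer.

Total annual layers = 61 + 1809 + 24 = 1894.
1894 − 1566 = 328 annual layers lie beyond the ash layer toward the ice surface.
Removing the 13 false annual layers leaves 328 − 13 = 315 true annual layers beyond the ash layer.
Counting back 315 years from 1992 CE places the ash layer in 1992 − 315 = 1677 CE.

1677 CE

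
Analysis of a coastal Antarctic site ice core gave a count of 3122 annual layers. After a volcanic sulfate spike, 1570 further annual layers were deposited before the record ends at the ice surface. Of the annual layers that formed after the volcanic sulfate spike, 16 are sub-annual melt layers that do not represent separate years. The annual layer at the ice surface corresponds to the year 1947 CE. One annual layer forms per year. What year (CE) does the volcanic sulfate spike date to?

393 CE

1570 annual layers formed after the volcanic sulfate spike.
Removing the 16 false annual layers leaves 1570 − 16 = 1554 true annual layers beyond the volcanic sulfate spike.
The annual layer at the ice surface is 1947 CE, so the volcanic sulfate spike dates to 1947 − 1554 = 393 CE.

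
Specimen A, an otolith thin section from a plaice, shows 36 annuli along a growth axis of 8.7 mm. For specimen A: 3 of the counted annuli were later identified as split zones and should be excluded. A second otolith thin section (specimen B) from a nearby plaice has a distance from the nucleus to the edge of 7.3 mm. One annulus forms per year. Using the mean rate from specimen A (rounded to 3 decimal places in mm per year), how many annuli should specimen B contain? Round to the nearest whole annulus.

28 annuli

Specimen A: true annulus count = 36 − 3 = 33.
A: Mean rate = 8.7 mm / 33 years ≈ 0.264 mm/yr.
For B, 7.3 / 0.264 = 27.65 years ≈ 28 annuli.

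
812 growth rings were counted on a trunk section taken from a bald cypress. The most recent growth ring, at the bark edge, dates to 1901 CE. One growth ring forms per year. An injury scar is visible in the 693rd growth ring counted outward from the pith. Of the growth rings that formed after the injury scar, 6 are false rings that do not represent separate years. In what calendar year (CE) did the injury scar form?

1788 CE

Between growth ring 693 and the bark edge there are 812 − 693 = 119 growth rings.
119 − 6 false = 113 true growth rings after the injury scar.
The growth ring at the bark edge is 1901 CE, so the injury scar dates to 1901 − 113 = 1788 CE.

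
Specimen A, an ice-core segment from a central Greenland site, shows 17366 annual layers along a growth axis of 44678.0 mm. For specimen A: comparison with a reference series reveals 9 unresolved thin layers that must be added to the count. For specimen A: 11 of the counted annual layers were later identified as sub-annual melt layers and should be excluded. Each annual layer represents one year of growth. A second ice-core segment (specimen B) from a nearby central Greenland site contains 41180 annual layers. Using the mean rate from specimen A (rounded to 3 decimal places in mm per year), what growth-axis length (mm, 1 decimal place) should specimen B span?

105956.1 mm

Specimen A: adjusted count: 17366 − 11 + 9 = 17364 annual layers.
A: Extension rate ≈ 44678.0 / 17364 = 2.573 mm per year.
For B, 2.573 mm/year × 41180 years = 105956.1 mm.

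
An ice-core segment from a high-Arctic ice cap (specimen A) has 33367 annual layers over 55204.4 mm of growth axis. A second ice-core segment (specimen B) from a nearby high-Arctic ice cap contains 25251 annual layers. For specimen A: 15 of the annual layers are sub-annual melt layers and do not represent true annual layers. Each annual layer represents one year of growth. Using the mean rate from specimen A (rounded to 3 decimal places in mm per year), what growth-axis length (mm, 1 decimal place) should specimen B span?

Specimen A: after corrections the count is 33367 − 15 = 33352 annual layers.
A: 55204.4 mm over 33352 years gives 55204.4 / 33352 ≈ 1.655 mm per year.
For B, 1.655 mm/year × 25251 years = 41790.4 mm.

41790.4 mm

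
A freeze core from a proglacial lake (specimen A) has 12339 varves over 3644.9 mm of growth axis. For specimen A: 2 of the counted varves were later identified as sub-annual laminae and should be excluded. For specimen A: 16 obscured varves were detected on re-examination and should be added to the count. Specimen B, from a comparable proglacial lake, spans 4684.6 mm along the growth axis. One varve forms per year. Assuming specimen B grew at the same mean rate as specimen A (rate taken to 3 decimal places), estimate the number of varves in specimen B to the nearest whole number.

Specimen A: after corrections the count is 12339 − 2 + 16 = 12353 varves.
A: Mean rate = 3644.9 mm / 12353 years ≈ 0.295 mm/year.
B spans 4684.6 / 0.295 = 15880.00 years ≈ 15880 varves.

15880 varves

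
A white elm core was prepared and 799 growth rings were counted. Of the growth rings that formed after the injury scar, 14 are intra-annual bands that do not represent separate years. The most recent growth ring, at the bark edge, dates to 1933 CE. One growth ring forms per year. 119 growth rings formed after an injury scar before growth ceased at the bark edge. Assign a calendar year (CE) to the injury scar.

1828 CE

119 growth rings post-date the injury scar.
Removing the 14 false growth rings leaves 119 − 14 = 105 true growth rings beyond the injury scar.
Counting back 105 years from 1933 CE places the injury scar in 1933 − 105 = 1828 CE.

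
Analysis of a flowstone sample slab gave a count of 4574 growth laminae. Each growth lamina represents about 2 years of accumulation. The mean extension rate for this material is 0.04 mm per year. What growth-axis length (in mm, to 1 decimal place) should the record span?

365.9 mm

Multiplying by 2 years per growth lamina: 4574 × 2 = 9148 years.
Predicted length = 0.04 mm/year × 9148 years = 365.9 mm.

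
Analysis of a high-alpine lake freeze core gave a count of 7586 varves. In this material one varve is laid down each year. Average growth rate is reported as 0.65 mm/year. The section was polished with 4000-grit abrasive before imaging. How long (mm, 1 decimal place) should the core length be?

4930.9 mm

7586 years of growth are recorded.
Predicted length = 0.65 mm/year × 7586 years = 4930.9 mm.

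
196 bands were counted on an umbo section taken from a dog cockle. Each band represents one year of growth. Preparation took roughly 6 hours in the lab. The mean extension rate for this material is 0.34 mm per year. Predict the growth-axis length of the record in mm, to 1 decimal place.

196 years of growth are recorded.
196 years at 0.34 mm/year gives 0.34 × 196 = 66.6 mm.

66.6 mm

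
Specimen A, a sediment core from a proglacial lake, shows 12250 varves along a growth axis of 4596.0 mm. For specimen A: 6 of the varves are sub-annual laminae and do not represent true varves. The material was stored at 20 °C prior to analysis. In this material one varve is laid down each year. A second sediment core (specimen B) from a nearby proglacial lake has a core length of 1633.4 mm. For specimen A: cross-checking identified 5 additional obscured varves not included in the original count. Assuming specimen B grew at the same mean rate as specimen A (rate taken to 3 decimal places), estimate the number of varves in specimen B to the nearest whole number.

Specimen A: correcting the raw count gives 12250 − 6 + 5 = 12249 true varves.
A: Mean rate = 4596.0 mm / 12249 years ≈ 0.375 mm per year.
Specimen B: 1633.4 mm / 0.375 mm per year = 4355.73 years ≈ 4356 varves.

4356 varves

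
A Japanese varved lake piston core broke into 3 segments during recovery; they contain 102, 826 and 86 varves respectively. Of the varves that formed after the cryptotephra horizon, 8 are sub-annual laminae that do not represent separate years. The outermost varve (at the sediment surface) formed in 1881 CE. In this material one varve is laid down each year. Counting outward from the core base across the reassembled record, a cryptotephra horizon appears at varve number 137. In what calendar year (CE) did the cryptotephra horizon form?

1012 CE

Total varves = 102 + 826 + 86 = 1014.
1014 − 137 = 877 varves lie beyond the cryptotephra horizon toward the sediment surface.
Removing the 8 false varves leaves 877 − 8 = 869 true varves beyond the cryptotephra horizon.
1881 − 869 = 1012 CE.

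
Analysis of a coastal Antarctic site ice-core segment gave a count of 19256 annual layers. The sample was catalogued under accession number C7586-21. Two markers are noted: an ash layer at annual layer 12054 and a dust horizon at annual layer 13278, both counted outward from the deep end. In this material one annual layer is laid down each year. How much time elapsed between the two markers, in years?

1224 yr

Separation: 13278 − 12054 = 1224 annual layers.
That is 1224 years at one annual layer per year.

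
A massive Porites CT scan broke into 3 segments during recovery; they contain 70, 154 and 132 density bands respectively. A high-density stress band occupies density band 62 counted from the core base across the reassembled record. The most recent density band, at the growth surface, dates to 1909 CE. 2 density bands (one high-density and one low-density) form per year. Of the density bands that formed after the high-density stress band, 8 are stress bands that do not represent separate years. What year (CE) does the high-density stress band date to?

1766 CE

Total density bands = 70 + 154 + 132 = 356.
356 − 62 = 294 density bands lie beyond the high-density stress band toward the growth surface.
294 − 8 false = 286 true density bands after the high-density stress band.
With 2 density bands per year, 286 / 2 = 143 years.
1909 − 143 = 1766 CE.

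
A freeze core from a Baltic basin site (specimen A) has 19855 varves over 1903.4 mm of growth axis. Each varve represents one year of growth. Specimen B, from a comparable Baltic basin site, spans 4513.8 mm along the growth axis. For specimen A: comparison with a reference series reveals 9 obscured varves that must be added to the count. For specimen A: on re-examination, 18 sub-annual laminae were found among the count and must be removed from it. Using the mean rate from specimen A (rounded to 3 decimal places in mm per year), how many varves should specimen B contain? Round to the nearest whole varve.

47019 varves

Specimen A: adjusted count: 19855 − 18 + 9 = 19846 varves.
A: Extension rate ≈ 1903.4 / 19846 = 0.096 mm per year.
B spans 4513.8 / 0.096 = 47018.75 years ≈ 47019 varves.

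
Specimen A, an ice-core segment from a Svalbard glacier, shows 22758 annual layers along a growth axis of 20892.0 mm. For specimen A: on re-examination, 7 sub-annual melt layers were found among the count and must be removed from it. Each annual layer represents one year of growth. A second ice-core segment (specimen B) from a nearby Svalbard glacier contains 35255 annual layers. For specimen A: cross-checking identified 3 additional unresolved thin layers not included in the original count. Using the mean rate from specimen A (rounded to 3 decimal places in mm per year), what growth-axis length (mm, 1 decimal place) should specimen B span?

Specimen A: true annual layer count = 22758 − 7 + 3 = 22754.
A: Mean rate = 20892.0 mm / 22754 years ≈ 0.918 mm/yr.
For B, 0.918 mm/year × 35255 years = 32364.1 mm.

32364.1 mm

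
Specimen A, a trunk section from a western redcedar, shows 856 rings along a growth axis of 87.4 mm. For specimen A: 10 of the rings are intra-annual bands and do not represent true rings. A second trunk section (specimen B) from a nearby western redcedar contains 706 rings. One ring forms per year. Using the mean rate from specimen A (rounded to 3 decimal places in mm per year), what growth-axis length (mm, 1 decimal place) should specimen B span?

Specimen A: correcting the raw count gives 856 − 10 = 846 true rings.
A: Mean rate = 87.4 mm / 846 years ≈ 0.103 mm/year.
B's length ≈ 0.103 × 706 = 72.7 mm.

72.7 mm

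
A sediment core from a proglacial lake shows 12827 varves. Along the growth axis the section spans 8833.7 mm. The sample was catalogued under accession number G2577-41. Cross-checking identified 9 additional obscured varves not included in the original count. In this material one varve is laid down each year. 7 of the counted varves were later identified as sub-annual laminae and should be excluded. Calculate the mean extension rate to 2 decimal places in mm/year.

0.69 mm/year

Adjusted count: 12827 − 7 + 9 = 12829 varves.
Extension rate ≈ 8833.7 / 12829 = 0.69 mm/year.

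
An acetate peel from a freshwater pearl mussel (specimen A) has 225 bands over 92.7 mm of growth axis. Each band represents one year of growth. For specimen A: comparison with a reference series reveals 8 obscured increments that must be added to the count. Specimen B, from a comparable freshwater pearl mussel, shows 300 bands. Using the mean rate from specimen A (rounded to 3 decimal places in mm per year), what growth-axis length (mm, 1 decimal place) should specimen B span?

Specimen A: correcting the raw count gives 225 + 8 = 233 true bands.
A: Extension rate ≈ 92.7 / 233 = 0.398 mm/yr.
For B, 0.398 mm/year × 300 years = 119.4 mm.

119.4 mm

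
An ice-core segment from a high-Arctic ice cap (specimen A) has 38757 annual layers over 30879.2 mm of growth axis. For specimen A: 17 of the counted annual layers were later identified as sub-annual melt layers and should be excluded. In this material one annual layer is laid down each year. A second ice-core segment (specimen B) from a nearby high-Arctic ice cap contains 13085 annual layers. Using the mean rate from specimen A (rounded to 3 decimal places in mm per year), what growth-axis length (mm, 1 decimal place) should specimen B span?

Specimen A: correcting the raw count gives 38757 − 17 = 38740 true annual layers.
A: 30879.2 mm over 38740 years gives 30879.2 / 38740 ≈ 0.797 mm/yr.
For B, 0.797 mm/year × 13085 years = 10428.7 mm.

10428.7 mm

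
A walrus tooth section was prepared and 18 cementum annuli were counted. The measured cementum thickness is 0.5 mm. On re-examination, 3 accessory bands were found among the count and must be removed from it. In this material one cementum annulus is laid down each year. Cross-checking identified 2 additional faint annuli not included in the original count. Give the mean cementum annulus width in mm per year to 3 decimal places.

0.029 mm per year

After corrections the count is 18 − 3 + 2 = 17 cementum annuli.
Extension rate ≈ 0.5 / 17 = 0.029 mm per year.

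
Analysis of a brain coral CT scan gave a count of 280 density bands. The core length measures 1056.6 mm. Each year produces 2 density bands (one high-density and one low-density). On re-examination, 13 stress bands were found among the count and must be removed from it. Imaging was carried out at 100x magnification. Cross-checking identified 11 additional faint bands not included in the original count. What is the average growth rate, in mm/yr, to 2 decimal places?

7.60 mm/yr

Correcting the raw count gives 280 − 13 + 11 = 278 true density bands.
With 2 density bands per year, 278 / 2 = 139 years.
Extension rate ≈ 1056.6 / 139 = 7.60 mm/yr.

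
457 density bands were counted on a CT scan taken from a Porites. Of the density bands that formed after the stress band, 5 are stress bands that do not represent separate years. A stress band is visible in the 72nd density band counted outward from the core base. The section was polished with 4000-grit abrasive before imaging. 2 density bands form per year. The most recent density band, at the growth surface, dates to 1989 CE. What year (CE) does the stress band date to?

1799 CE

The stress band sits at density band 72 from the core base, so 457 − 72 = 385 density bands formed after it.
Removing the 5 false density bands leaves 385 − 5 = 380 true density bands beyond the stress band.
380 density bands at 2 per year is 380 / 2 = 190 years.
The density band at the growth surface is 1989 CE, so the stress band dates to 1989 − 190 = 1799 CE.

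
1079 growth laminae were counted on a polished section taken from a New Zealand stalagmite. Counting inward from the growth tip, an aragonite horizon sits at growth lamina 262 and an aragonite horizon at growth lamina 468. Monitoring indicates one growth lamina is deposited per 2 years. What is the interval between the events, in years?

412 yr

Separation: 468 − 262 = 206 growth laminae.
At 2 years per growth lamina, 206 × 2 = 412 years.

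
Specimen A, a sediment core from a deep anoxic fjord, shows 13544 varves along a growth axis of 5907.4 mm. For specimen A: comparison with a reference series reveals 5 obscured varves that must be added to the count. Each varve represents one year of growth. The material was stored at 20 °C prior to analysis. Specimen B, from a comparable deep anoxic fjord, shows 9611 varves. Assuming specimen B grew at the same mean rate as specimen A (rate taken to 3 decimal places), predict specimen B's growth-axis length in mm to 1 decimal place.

Specimen A: after corrections the count is 13544 + 5 = 13549 varves.
A: Mean rate = 5907.4 mm / 13549 years ≈ 0.436 mm per year.
B's length ≈ 0.436 × 9611 = 4190.4 mm.

4190.4 mm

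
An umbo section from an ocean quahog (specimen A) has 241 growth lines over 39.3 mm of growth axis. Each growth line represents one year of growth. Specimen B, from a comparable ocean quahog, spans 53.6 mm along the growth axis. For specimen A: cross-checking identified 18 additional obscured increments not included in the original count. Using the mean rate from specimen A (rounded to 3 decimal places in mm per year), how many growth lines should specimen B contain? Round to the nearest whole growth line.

Specimen A: true growth line count = 241 + 18 = 259.
A: Extension rate ≈ 39.3 / 259 = 0.152 mm/yr.
For B, 53.6 / 0.152 = 352.63 years ≈ 353 growth lines.

353 growth lines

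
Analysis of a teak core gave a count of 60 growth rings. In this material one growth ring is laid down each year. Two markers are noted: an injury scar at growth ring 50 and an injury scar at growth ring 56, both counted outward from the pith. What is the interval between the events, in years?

6 yr

56 − 50 = 6 growth rings lie between the two events.
That is 6 years at one growth ring per year.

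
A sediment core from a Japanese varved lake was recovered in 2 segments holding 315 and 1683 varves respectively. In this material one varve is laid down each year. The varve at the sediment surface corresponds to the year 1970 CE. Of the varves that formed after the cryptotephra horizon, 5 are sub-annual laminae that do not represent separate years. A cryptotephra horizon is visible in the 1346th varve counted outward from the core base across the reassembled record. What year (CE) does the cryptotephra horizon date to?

1323 CE

Total varves = 315 + 1683 = 1998.
Between varve 1346 and the sediment surface there are 1998 − 1346 = 652 varves.
652 − 5 false = 647 true varves after the cryptotephra horizon.
The varve at the sediment surface is 1970 CE, so the cryptotephra horizon dates to 1970 − 647 = 1323 CE.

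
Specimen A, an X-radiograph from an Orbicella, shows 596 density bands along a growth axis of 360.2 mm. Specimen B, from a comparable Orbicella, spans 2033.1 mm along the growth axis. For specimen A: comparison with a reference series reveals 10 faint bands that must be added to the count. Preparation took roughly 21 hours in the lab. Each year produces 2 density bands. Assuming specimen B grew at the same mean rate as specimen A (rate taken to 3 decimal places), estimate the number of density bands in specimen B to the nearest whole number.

Specimen A: correcting the raw count gives 596 + 10 = 606 true density bands.
Specimen A: with 2 density bands per year, 606 / 2 = 303 years.
A: Mean rate = 360.2 mm / 303 years ≈ 1.189 mm/year.
For B, 2033.1 / 1.189 = 1709.92 years; at 2 density bands per year that is 1709.92 × 2 ≈ 3420 density bands.

3420 density bands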